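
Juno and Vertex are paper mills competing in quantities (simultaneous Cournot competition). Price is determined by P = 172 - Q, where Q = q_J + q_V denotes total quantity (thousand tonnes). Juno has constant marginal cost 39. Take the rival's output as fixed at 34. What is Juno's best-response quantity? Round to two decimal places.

With the rival's output fixed at 34, Juno's profit is π_J = (172 - 34 - q_J)q_J - (39q_J) = (138 - q_J)q_J - (39q_J).
∂π_J/∂q_J = 99 - 2q_J = 0, so q_J = 99/2.

49.50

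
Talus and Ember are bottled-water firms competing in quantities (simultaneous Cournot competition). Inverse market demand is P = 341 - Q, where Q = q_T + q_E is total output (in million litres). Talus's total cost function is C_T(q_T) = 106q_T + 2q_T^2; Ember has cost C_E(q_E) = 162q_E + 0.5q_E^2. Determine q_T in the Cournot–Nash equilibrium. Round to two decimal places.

Talus's profit: π_T = (341 - Q)q_T - (106q_T + 2q_T²). Setting ∂π_T/∂q_T = 0: 235 - 6q_T - (q_E) = 0.
Ember's profit: π_E = (341 - Q)q_E - (162q_E + (1/2)q_E²). Setting ∂π_E/∂q_E = 0: 179 - 3q_E - (q_T) = 0.
Rearranging gives the reaction functions q_T = (235 - q_E)/6 and q_E = (179 - q_T)/3.
Substituting one into the other gives q_T = 526/17 and q_E = 839/17.

30.94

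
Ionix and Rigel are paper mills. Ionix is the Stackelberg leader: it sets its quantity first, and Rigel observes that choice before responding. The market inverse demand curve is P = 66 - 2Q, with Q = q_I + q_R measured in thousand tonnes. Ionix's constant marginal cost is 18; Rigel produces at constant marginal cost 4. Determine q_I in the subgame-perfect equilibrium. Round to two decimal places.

8.50

The follower Rigel best-responds to any q_I: π_R = (66 - 2Q)q_R - 4q_R.
∂π_R/∂q_R = 62 - 2q_I - 4q_R = 0 gives the reaction function q_R = (62 - 2q_I)/4.
Ionix substitutes q_R(q_I) into its own profit: π_I = q_I(66 - 2q_I - (62 - 2q_I)/2) - 18q_I = (35 - q_I)q_I - 18q_I.
Maximising: ∂π_I/∂q_I = 17 - 2q_I = 0, giving q_I = 17/2.
Then q_R = (62 - 2·(17/2))/4 = 45/4.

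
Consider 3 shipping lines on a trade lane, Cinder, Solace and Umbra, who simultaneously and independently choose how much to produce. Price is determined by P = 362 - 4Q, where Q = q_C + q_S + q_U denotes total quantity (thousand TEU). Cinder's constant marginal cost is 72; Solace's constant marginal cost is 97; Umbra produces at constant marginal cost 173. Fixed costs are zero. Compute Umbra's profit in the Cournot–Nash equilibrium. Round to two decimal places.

2.25

Cinder's profit: π_C = (362 - 4Q)q_C - (72q_C). Setting ∂π_C/∂q_C = 0: 290 - 8q_C - 4(q_S + q_U) = 0.
Solace's first-order condition: 265 - 8q_S - 4(q_C + q_U) = 0.
Umbra's first-order condition: 189 - 8q_U - 4(q_C + q_S) = 0.
Adding the 3 conditions: 744 − 8Q − 8Q = 0, i.e. Q = 93/2.
Back-substituting: q_C = (290 − 186)/4 = 26, q_S = (265 − 186)/4 = 79/4, q_U = (189 − 186)/4 = 3/4.
Price P = 362 - 4·(93/2) = 176.
Umbra's profit: (176 - 173)·(3/4) = 9/4.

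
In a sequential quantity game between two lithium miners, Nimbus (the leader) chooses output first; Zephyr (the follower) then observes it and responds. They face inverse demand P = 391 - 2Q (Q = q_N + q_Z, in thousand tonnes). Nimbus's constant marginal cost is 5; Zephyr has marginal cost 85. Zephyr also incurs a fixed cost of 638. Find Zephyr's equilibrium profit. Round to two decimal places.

28.13

The follower Zephyr best-responds to any q_N: π_Z = (391 - 2Q)q_Z - 85q_Z.
Setting the follower's marginal profit to zero, 306 - 2q_N - 4q_Z = 0, i.e. q_Z = (306 - 2q_N)/4.
Nimbus substitutes q_Z(q_N) into its own profit: π_N = q_N(391 - 2q_N - (306 - 2q_N)/2) - 5q_N = (238 - q_N)q_N - 5q_N.
The leader's first-order condition 233 - 2q_N = 0 yields q_N = 233/2.
Then q_Z = (306 - 2·(233/2))/4 = 73/4.
Price P = 391 - 2·(539/4) = 243/2.
Zephyr's profit: (243/2 - 85)·(73/4) - 638 = 225/8.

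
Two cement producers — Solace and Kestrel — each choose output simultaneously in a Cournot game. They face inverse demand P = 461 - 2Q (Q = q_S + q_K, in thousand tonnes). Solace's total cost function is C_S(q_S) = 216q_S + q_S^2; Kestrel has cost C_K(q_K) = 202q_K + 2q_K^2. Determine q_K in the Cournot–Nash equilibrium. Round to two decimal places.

24.18

Solace's profit: π_S = (461 - 2Q)q_S - (216q_S + q_S²). Setting ∂π_S/∂q_S = 0: 245 - 6q_S - 2(q_K) = 0.
Kestrel's profit: π_K = (461 - 2Q)q_K - (202q_K + 2q_K²). Setting ∂π_K/∂q_K = 0: 259 - 8q_K - 2(q_S) = 0.
So q_S = (245 - 2q_K)/6 and q_K = (259 - 2q_S)/8.
Substituting one into the other gives q_S = 721/22 and q_K = 266/11.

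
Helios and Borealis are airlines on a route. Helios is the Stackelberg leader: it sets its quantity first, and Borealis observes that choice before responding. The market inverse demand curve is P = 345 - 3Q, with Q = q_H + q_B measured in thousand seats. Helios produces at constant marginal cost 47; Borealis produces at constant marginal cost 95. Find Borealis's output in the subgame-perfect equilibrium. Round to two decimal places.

12.83

Solve by backward induction. Given q_H, the follower Borealis maximises π_B = (345 - 3q_H - 3q_B)q_B - 95q_B.
Follower FOC: 250 - 3q_H - 6q_B = 0, so q_B(q_H) = (250 - 3q_H)/6.
The leader anticipates this reaction. Substituting into P = 345 - 3Q gives P = 220 - (3/2)q_H, so π_H = (220 - (3/2)q_H)q_H - 47q_H.
The leader's first-order condition 173 - 3q_H = 0 yields q_H = 173/3.
Then q_B = (250 - 3·(173/3))/6 = 77/6.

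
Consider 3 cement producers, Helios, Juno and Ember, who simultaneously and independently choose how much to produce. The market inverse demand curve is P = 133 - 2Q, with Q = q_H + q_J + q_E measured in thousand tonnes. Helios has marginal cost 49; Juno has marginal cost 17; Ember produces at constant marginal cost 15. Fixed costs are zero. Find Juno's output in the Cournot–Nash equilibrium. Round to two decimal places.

18.25

Helios's profit: π_H = (133 - 2Q)q_H - (49q_H). Setting ∂π_H/∂q_H = 0: 84 - 4q_H - 2(q_J + q_E) = 0.
Juno's profit: π_J = (133 - 2Q)q_J - (17q_J). Setting ∂π_J/∂q_J = 0: 116 - 4q_J - 2(q_H + q_E) = 0.
Ember's profit: π_E = (133 - 2Q)q_E - (15q_E). Setting ∂π_E/∂q_E = 0: 118 - 4q_E - 2(q_H + q_J) = 0.
Adding the 3 conditions: 318 − 4Q − 4Q = 0, i.e. Q = 159/4.
Back-substituting: q_H = (84 − 159/2)/2 = 9/4, q_J = (116 − 159/2)/2 = 73/4, q_E = (118 − 159/2)/2 = 77/4.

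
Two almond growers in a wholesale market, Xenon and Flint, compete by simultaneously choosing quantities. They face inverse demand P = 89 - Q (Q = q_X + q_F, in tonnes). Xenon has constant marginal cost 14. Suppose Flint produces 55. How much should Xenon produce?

With the rival's output fixed at 55, Xenon's profit is π_X = (89 - 55 - q_X)q_X - (14q_X) = (34 - q_X)q_X - (14q_X).
∂π_X/∂q_X = 20 - 2q_X = 0, so q_X = 10.

10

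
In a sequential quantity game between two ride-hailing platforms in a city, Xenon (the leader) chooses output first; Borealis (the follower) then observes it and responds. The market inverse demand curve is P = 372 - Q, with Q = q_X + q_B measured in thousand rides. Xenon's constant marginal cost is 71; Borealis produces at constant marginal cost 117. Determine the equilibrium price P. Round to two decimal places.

157.75

Solve by backward induction. Given q_X, the follower Borealis maximises π_B = (372 - q_X - q_B)q_B - 117q_B.
Setting the follower's marginal profit to zero, 255 - q_X - 2q_B = 0, i.e. q_B = (255 - q_X)/2.
The leader anticipates this reaction. Substituting into P = 372 - Q gives P = 489/2 - (1/2)q_X, so π_X = (489/2 - (1/2)q_X)q_X - 71q_X.
The leader's first-order condition 347/2 - q_X = 0 yields q_X = 347/2.
Then q_B = (255 - 347/2)/2 = 163/4.
Total output Q = 857/4, so price P = 372 - 857/4 = 631/4.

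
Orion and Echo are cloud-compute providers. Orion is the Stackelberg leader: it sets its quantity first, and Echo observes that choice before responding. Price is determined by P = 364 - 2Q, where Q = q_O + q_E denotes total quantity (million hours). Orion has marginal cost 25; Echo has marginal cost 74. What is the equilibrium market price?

122

Solve by backward induction. Given q_O, the follower Echo maximises π_E = (364 - 2q_O - 2q_E)q_E - 74q_E.
Follower FOC: 290 - 2q_O - 4q_E = 0, so q_E(q_O) = (290 - 2q_O)/4.
Orion substitutes q_E(q_O) into its own profit: π_O = q_O(364 - 2q_O - (290 - 2q_O)/2) - 25q_O = (219 - q_O)q_O - 25q_O.
Maximising: ∂π_O/∂q_O = 194 - 2q_O = 0, giving q_O = 97.
Then q_E = (290 - 2·97)/4 = 24.
Total output Q = 121, so price P = 364 - 2·121 = 122.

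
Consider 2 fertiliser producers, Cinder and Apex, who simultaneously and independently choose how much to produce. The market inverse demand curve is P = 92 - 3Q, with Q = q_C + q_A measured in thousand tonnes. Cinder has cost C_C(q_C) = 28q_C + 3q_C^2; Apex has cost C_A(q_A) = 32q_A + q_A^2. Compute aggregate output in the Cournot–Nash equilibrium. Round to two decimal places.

Cinder's profit: π_C = (92 - 3Q)q_C - (28q_C + 3q_C²). Setting ∂π_C/∂q_C = 0: 64 - 12q_C - 3(q_A) = 0.
Apex's first-order condition: 60 - 8q_A - 3(q_C) = 0.
Best responses: q_C = (64 - 3q_A)/12, q_A = (60 - 3q_C)/8.
Substituting one into the other gives q_C = 332/87 and q_A = 176/29.
Total output Q = 332/87 + 176/29 = 860/87.

9.89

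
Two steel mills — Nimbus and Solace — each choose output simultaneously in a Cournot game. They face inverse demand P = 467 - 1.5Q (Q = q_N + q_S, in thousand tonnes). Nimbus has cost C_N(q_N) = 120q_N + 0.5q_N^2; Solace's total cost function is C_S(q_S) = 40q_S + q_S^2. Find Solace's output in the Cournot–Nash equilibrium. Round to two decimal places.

66.90

Nimbus's profit: π_N = (467 - 1.5Q)q_N - (120q_N + (1/2)q_N²). Setting ∂π_N/∂q_N = 0: 347 - 4q_N - (3/2)(q_S) = 0.
Solace's profit: π_S = (467 - 1.5Q)q_S - (40q_S + q_S²). Setting ∂π_S/∂q_S = 0: 427 - 5q_S - (3/2)(q_N) = 0.
Rearranging gives the reaction functions q_N = (347 - (3/2)q_S)/4 and q_S = (427 - (3/2)q_N)/5.
Solving the pair: q_N = 61.6620, q_S = 66.9014.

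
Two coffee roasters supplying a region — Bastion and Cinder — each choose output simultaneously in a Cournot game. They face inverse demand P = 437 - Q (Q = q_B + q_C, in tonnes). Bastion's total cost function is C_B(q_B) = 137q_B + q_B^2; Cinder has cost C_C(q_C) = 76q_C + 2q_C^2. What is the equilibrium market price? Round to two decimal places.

Bastion's profit: π_B = (437 - Q)q_B - (137q_B + q_B²). Setting ∂π_B/∂q_B = 0: 300 - 4q_B - (q_C) = 0.
Cinder's profit: π_C = (437 - Q)q_C - (76q_C + 2q_C²). Setting ∂π_C/∂q_C = 0: 361 - 6q_C - (q_B) = 0.
Best responses: q_B = (300 - q_C)/4, q_C = (361 - q_B)/6.
Substituting one into the other gives q_B = 1439/23 and q_C = 1144/23.
Total output Q = 112.3043, so price P = 437 - 112.3043 = 324.6957.

324.70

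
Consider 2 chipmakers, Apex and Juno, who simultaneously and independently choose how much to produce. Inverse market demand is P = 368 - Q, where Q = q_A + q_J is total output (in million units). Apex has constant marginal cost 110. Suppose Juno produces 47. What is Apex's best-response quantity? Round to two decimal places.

105.50

With the rival's output fixed at 47, Apex's profit is π_A = (368 - 47 - q_A)q_A - (110q_A) = (321 - q_A)q_A - (110q_A).
∂π_A/∂q_A = 211 - 2q_A = 0, so q_A = 211/2.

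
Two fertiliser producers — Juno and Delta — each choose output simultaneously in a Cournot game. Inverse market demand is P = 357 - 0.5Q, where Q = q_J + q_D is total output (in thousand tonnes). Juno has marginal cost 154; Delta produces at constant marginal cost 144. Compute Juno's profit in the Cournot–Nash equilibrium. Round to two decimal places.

Juno's profit: π_J = (357 - 0.5Q)q_J - (154q_J). Setting ∂π_J/∂q_J = 0: 203 - q_J - (1/2)(q_D) = 0.
Delta's profit: π_D = (357 - 0.5Q)q_D - (144q_D). Setting ∂π_D/∂q_D = 0: 213 - q_D - (1/2)(q_J) = 0.
Best responses: q_J = (203 - (1/2)q_D), q_D = (213 - (1/2)q_J).
Substituting one into the other gives q_J = 386/3 and q_D = 446/3.
Price P = 357 - (1/2)·(832/3) = 655/3.
Juno's profit: (655/3 - 154)·(386/3) = 8277.5556.

8277.56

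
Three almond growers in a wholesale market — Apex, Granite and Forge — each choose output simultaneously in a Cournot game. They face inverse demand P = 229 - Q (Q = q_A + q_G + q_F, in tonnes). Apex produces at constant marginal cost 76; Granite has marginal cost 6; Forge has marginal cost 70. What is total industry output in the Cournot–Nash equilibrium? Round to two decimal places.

Apex's profit: π_A = (229 - Q)q_A - (76q_A). Setting ∂π_A/∂q_A = 0: 153 - 2q_A - (q_G + q_F) = 0.
Granite's first-order condition: 223 - 2q_G - (q_A + q_F) = 0.
Forge's profit: π_F = (229 - Q)q_F - (70q_F). Setting ∂π_F/∂q_F = 0: 159 - 2q_F - (q_A + q_G) = 0.
Adding the 3 conditions: 535 − 2Q − 2Q = 0, i.e. Q = 535/4.
Back-substituting: q_A = (153 − 535/4) = 77/4, q_G = (223 − 535/4) = 357/4, q_F = (159 − 535/4) = 101/4.
Total output Q = 77/4 + 357/4 + 101/4 = 535/4.

133.75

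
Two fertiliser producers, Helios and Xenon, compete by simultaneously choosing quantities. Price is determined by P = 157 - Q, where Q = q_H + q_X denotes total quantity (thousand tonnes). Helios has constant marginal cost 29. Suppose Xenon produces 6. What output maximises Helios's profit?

61

With the rival's output fixed at 6, Helios's profit is π_H = (157 - 6 - q_H)q_H - (29q_H) = (151 - q_H)q_H - (29q_H).
∂π_H/∂q_H = 122 - 2q_H = 0, so q_H = 61.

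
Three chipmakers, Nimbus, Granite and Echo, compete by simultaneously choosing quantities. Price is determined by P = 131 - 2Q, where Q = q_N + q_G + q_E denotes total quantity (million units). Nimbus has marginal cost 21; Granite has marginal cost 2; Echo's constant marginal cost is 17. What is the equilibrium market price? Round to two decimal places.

42.75

Nimbus's profit: π_N = (131 - 2Q)q_N - (21q_N). Setting ∂π_N/∂q_N = 0: 110 - 4q_N - 2(q_G + q_E) = 0.
Granite's profit: π_G = (131 - 2Q)q_G - (2q_G). Setting ∂π_G/∂q_G = 0: 129 - 4q_G - 2(q_N + q_E) = 0.
Echo's first-order condition: 114 - 4q_E - 2(q_N + q_G) = 0.
Adding the 3 conditions: 353 − 4Q − 4Q = 0, i.e. Q = 353/8.
Back-substituting: q_N = (110 − 353/4)/2 = 87/8, q_G = (129 − 353/4)/2 = 163/8, q_E = (114 − 353/4)/2 = 103/8.
Total output Q = 353/8, so price P = 131 - 2·(353/8) = 171/4.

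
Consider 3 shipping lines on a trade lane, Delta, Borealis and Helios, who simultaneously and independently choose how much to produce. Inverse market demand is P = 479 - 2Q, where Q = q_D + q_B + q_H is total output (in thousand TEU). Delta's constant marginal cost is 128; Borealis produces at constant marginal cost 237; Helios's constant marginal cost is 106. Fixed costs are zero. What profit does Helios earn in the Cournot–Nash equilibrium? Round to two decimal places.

8646.13

Delta's profit: π_D = (479 - 2Q)q_D - (128q_D). Setting ∂π_D/∂q_D = 0: 351 - 4q_D - 2(q_B + q_H) = 0.
Borealis's first-order condition: 242 - 4q_B - 2(q_D + q_H) = 0.
Helios's profit: π_H = (479 - 2Q)q_H - (106q_H). Setting ∂π_H/∂q_H = 0: 373 - 4q_H - 2(q_D + q_B) = 0.
Summing all 3 equations gives 966 − 8Q = 0, hence Q = 483/4.
Back-substituting: q_D = (351 − 483/2)/2 = 219/4, q_B = (242 − 483/2)/2 = 1/4, q_H = (373 − 483/2)/2 = 263/4.
Price P = 479 - 2·(483/4) = 475/2.
Helios's profit: (475/2 - 106)·(263/4) = 8646.1250.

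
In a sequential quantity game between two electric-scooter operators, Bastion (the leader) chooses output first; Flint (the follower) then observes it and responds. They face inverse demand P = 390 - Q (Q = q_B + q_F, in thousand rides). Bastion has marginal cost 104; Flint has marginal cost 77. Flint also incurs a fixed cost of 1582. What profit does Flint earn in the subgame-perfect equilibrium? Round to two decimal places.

6836.06

Solve by backward induction. Given q_B, the follower Flint maximises π_F = (390 - q_B - q_F)q_F - 77q_F.
Follower FOC: 313 - q_B - 2q_F = 0, so q_F(q_B) = (313 - q_B)/2.
Bastion substitutes q_F(q_B) into its own profit: π_B = q_B(390 - q_B - (313 - q_B)/2) - 104q_B = (467/2 - (1/2)q_B)q_B - 104q_B.
The leader's first-order condition 259/2 - q_B = 0 yields q_B = 259/2.
Then q_F = (313 - 259/2)/2 = 367/4.
Price P = 390 - 885/4 = 675/4.
Flint's profit: (675/4 - 77)·(367/4) - 1582 = 6836.0625.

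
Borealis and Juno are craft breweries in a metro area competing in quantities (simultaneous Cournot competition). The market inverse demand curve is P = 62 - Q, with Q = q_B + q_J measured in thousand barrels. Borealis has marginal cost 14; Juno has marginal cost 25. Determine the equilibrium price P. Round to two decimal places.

Borealis's profit: π_B = (62 - Q)q_B - (14q_B). Setting ∂π_B/∂q_B = 0: 48 - 2q_B - (q_J) = 0.
Juno's profit: π_J = (62 - Q)q_J - (25q_J). Setting ∂π_J/∂q_J = 0: 37 - 2q_J - (q_B) = 0.
Best responses: q_B = (48 - q_J)/2, q_J = (37 - q_B)/2.
Substituting one into the other gives q_B = 59/3 and q_J = 26/3.
Total output Q = 85/3, so price P = 62 - 85/3 = 101/3.

33.67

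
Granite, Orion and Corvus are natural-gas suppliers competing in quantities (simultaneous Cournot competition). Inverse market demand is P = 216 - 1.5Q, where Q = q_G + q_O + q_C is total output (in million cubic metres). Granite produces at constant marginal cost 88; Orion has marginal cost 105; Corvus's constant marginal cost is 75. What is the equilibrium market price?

Granite's profit: π_G = (216 - 1.5Q)q_G - (88q_G). Setting ∂π_G/∂q_G = 0: 128 - 3q_G - (3/2)(q_O + q_C) = 0.
Orion's first-order condition: 111 - 3q_O - (3/2)(q_G + q_C) = 0.
Corvus's first-order condition: 141 - 3q_C - (3/2)(q_G + q_O) = 0.
Summing all 3 equations gives 380 − 6Q = 0, hence Q = 190/3.
Back-substituting: q_G = (128 − 95)/(3/2) = 22, q_O = (111 − 95)/(3/2) = 32/3, q_C = (141 − 95)/(3/2) = 92/3.
Total output Q = 190/3, so price P = 216 - (3/2)·(190/3) = 121.

121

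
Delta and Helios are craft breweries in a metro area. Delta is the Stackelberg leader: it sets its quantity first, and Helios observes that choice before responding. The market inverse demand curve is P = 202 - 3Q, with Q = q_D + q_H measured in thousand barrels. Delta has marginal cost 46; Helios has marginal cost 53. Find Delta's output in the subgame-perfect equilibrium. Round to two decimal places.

The follower Helios best-responds to any q_D: π_H = (202 - 3Q)q_H - 53q_H.
Setting the follower's marginal profit to zero, 149 - 3q_D - 6q_H = 0, i.e. q_H = (149 - 3q_D)/6.
Delta substitutes q_H(q_D) into its own profit: π_D = q_D(202 - 3q_D - (149 - 3q_D)/2) - 46q_D = (255/2 - (3/2)q_D)q_D - 46q_D.
Maximising: ∂π_D/∂q_D = 163/2 - 3q_D = 0, giving q_D = 163/6.
Then q_H = (149 - 3·(163/6))/6 = 45/4.

27.17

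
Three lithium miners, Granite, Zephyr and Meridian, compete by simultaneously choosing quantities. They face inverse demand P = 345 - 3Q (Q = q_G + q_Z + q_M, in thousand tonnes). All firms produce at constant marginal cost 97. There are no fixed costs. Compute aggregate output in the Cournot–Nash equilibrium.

62

Each firm earns π_i = (345 - 3Q)q_i - 97q_i.
Setting ∂π_i/∂q_i = 0 with rivals' quantities fixed: 248 - 6q_i - 3·Σ_{j≠i} q_j = 0.
By symmetry each firm produces the same amount; substituting Σ_{j≠i} q_j = 2q_i yields q_i = 248/12 = 62/3.
Total output Q = 62/3 + 62/3 + 62/3 = 62.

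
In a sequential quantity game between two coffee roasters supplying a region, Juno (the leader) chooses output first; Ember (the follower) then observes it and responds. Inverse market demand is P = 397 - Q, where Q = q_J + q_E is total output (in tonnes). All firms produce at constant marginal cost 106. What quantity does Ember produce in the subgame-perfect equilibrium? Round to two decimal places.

Solve by backward induction. Given q_J, the follower Ember maximises π_E = (397 - q_J - q_E)q_E - 106q_E.
Follower FOC: 291 - q_J - 2q_E = 0, so q_E(q_J) = (291 - q_J)/2.
Juno substitutes q_E(q_J) into its own profit: π_J = q_J(397 - q_J - (291 - q_J)/2) - 106q_J = (503/2 - (1/2)q_J)q_J - 106q_J.
Leader FOC: 291/2 - q_J = 0, so q_J = 291/2.
Then q_E = (291 - 291/2)/2 = 291/4.

72.75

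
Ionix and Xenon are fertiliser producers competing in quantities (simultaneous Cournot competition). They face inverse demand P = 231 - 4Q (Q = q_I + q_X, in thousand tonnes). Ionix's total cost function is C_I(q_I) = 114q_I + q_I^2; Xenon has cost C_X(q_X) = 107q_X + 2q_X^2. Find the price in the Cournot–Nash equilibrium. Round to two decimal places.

166.38

Ionix's profit: π_I = (231 - 4Q)q_I - (114q_I + q_I²). Setting ∂π_I/∂q_I = 0: 117 - 10q_I - 4(q_X) = 0.
Xenon's first-order condition: 124 - 12q_X - 4(q_I) = 0.
Best responses: q_I = (117 - 4q_X)/10, q_X = (124 - 4q_I)/12.
Substituting one into the other gives q_I = 227/26 and q_X = 193/26.
Total output Q = 210/13, so price P = 231 - 4·(210/13) = 166.3846.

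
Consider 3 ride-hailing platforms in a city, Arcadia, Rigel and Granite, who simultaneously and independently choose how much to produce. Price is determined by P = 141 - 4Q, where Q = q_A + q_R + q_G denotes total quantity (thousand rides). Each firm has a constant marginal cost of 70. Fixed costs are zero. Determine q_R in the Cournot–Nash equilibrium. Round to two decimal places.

4.44

A representative firm's profit is π_i = q_i(141 - 4Q) - 70q_i.
First-order condition (treating rivals' output as given): 71 - 8q_i - 4·Σ_{j≠i} q_j = 0.
By symmetry each firm produces the same amount; substituting Σ_{j≠i} q_j = 2q_i yields q_i = 71/16.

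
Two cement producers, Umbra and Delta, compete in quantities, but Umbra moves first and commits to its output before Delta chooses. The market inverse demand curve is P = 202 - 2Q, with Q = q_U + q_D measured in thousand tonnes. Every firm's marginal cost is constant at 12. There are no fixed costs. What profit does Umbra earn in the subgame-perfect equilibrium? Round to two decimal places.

2256.25

Solve by backward induction. Given q_U, the follower Delta maximises π_D = (202 - 2q_U - 2q_D)q_D - 12q_D.
∂π_D/∂q_D = 190 - 2q_U - 4q_D = 0 gives the reaction function q_D = (190 - 2q_U)/4.
The leader anticipates this reaction. Substituting into P = 202 - 2Q gives P = 107 - q_U, so π_U = (107 - q_U)q_U - 12q_U.
Leader FOC: 95 - 2q_U = 0, so q_U = 95/2.
Then q_D = (190 - 2·(95/2))/4 = 95/4.
Price P = 202 - 2·(285/4) = 119/2.
Umbra's profit: (119/2 - 12)·(95/2) = 2256.2500.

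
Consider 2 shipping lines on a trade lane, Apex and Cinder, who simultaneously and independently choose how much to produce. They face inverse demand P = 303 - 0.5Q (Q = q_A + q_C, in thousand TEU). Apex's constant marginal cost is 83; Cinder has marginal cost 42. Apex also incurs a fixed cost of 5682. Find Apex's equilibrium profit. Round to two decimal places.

Apex's profit: π_A = (303 - 0.5Q)q_A - (83q_A). Setting ∂π_A/∂q_A = 0: 220 - q_A - (1/2)(q_C) = 0.
Cinder's first-order condition: 261 - q_C - (1/2)(q_A) = 0.
Best responses: q_A = (220 - (1/2)q_C), q_C = (261 - (1/2)q_A).
Substituting one into the other gives q_A = 358/3 and q_C = 604/3.
Price P = 303 - (1/2)·(962/3) = 428/3.
Apex's profit: (428/3 - 83)·(358/3) - 5682 = 1438.2222.

1438.22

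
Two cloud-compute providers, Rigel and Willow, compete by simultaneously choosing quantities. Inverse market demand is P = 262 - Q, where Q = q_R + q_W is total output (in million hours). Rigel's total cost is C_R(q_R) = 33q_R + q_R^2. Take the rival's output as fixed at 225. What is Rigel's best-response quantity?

1

With the rival's output fixed at 225, Rigel's profit is π_R = (262 - 225 - q_R)q_R - (33q_R + q_R²) = (37 - q_R)q_R - (33q_R + q_R²).
∂π_R/∂q_R = 4 - 4q_R = 0, so q_R = 1.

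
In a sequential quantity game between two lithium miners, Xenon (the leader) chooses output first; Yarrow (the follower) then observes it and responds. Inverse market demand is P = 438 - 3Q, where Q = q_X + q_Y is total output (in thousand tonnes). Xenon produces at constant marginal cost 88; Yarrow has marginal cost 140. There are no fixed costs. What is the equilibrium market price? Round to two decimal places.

188.50

Solve by backward induction. Given q_X, the follower Yarrow maximises π_Y = (438 - 3q_X - 3q_Y)q_Y - 140q_Y.
Follower FOC: 298 - 3q_X - 6q_Y = 0, so q_Y(q_X) = (298 - 3q_X)/6.
Xenon substitutes q_Y(q_X) into its own profit: π_X = q_X(438 - 3q_X - (298 - 3q_X)/2) - 88q_X = (289 - (3/2)q_X)q_X - 88q_X.
Leader FOC: 201 - 3q_X = 0, so q_X = 67.
Then q_Y = (298 - 3·67)/6 = 97/6.
Total output Q = 499/6, so price P = 438 - 3·(499/6) = 377/2.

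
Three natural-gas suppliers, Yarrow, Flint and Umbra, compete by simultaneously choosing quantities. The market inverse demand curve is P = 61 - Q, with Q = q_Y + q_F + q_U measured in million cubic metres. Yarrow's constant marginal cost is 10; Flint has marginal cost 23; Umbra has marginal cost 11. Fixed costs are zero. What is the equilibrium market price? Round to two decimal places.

26.25

Yarrow's profit: π_Y = (61 - Q)q_Y - (10q_Y). Setting ∂π_Y/∂q_Y = 0: 51 - 2q_Y - (q_F + q_U) = 0.
Flint's profit: π_F = (61 - Q)q_F - (23q_F). Setting ∂π_F/∂q_F = 0: 38 - 2q_F - (q_Y + q_U) = 0.
Umbra's first-order condition: 50 - 2q_U - (q_Y + q_F) = 0.
Summing all 3 equations gives 139 − 4Q = 0, hence Q = 139/4.
Back-substituting: q_Y = (51 − 139/4) = 65/4, q_F = (38 − 139/4) = 13/4, q_U = (50 − 139/4) = 61/4.
Total output Q = 139/4, so price P = 61 - 139/4 = 105/4.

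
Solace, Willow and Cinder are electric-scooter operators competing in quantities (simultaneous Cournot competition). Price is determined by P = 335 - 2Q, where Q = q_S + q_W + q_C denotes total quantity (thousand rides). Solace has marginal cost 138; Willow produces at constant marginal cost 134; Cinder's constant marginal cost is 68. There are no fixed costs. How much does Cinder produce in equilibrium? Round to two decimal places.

50.38

Solace's profit: π_S = (335 - 2Q)q_S - (138q_S). Setting ∂π_S/∂q_S = 0: 197 - 4q_S - 2(q_W + q_C) = 0.
Willow's first-order condition: 201 - 4q_W - 2(q_S + q_C) = 0.
Cinder's first-order condition: 267 - 4q_C - 2(q_S + q_W) = 0.
Adding the 3 first-order conditions: 665 − 8Q = 0, so Q = 665/8.
Back-substituting: q_S = (197 − 665/4)/2 = 123/8, q_W = (201 − 665/4)/2 = 139/8, q_C = (267 − 665/4)/2 = 403/8.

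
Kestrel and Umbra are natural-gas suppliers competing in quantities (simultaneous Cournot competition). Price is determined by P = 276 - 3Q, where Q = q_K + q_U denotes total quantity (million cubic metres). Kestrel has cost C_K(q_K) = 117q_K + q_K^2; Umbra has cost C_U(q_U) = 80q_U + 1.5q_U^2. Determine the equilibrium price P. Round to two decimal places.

183.90

Kestrel's profit: π_K = (276 - 3Q)q_K - (117q_K + q_K²). Setting ∂π_K/∂q_K = 0: 159 - 8q_K - 3(q_U) = 0.
Umbra's first-order condition: 196 - 9q_U - 3(q_K) = 0.
Best responses: q_K = (159 - 3q_U)/8, q_U = (196 - 3q_K)/9.
Solving the pair: q_K = 281/21, q_U = 1091/63.
Total output Q = 1934/63, so price P = 276 - 3·(1934/63) = 183.9048.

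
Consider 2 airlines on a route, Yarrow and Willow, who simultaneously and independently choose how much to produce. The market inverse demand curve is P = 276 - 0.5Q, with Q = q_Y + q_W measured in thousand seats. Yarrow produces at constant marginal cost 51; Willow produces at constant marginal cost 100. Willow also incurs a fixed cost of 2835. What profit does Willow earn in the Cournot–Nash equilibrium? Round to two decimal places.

Yarrow's profit: π_Y = (276 - 0.5Q)q_Y - (51q_Y). Setting ∂π_Y/∂q_Y = 0: 225 - q_Y - (1/2)(q_W) = 0.
Willow's profit: π_W = (276 - 0.5Q)q_W - (100q_W). Setting ∂π_W/∂q_W = 0: 176 - q_W - (1/2)(q_Y) = 0.
Best responses: q_Y = (225 - (1/2)q_W), q_W = (176 - (1/2)q_Y).
Substituting one into the other gives q_Y = 548/3 and q_W = 254/3.
Price P = 276 - (1/2)·(802/3) = 427/3.
Willow's profit: (427/3 - 100)·(254/3) - 2835 = 749.2222.

749.22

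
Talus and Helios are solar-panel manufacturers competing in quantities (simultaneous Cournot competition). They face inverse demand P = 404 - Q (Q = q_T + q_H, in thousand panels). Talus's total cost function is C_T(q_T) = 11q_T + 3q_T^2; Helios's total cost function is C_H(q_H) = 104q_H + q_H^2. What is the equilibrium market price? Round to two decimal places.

298.23

Talus's profit: π_T = (404 - Q)q_T - (11q_T + 3q_T²). Setting ∂π_T/∂q_T = 0: 393 - 8q_T - (q_H) = 0.
Helios's profit: π_H = (404 - Q)q_H - (104q_H + q_H²). Setting ∂π_H/∂q_H = 0: 300 - 4q_H - (q_T) = 0.
Best responses: q_T = (393 - q_H)/8, q_H = (300 - q_T)/4.
Substituting one into the other gives q_T = 1272/31 and q_H = 64.7419.
Total output Q = 105.7742, so price P = 404 - 105.7742 = 298.2258.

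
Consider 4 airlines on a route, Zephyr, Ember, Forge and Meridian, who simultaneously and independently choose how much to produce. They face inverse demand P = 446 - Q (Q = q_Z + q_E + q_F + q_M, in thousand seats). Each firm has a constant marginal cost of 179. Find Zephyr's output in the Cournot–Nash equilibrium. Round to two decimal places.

53.40

Each firm earns π_i = (446 - Q)q_i - 179q_i.
Setting ∂π_i/∂q_i = 0 with rivals' quantities fixed: 267 - 2q_i - Σ_{j≠i} q_j = 0.
With identical firms every q_j equals q_i, so Σ_{j≠i} q_j = 3q_i and 267 = 5q_i, giving q_i = 267/5.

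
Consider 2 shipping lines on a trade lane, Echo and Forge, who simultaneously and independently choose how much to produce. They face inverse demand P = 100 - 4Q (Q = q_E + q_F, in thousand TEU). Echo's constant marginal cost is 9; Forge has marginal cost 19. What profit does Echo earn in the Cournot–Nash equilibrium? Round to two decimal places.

Echo's profit: π_E = (100 - 4Q)q_E - (9q_E). Setting ∂π_E/∂q_E = 0: 91 - 8q_E - 4(q_F) = 0.
Forge's profit: π_F = (100 - 4Q)q_F - (19q_F). Setting ∂π_F/∂q_F = 0: 81 - 8q_F - 4(q_E) = 0.
Best responses: q_E = (91 - 4q_F)/8, q_F = (81 - 4q_E)/8.
Substituting one into the other gives q_E = 101/12 and q_F = 71/12.
Price P = 100 - 4·(43/3) = 128/3.
Echo's profit: (128/3 - 9)·(101/12) = 283.3611.

283.36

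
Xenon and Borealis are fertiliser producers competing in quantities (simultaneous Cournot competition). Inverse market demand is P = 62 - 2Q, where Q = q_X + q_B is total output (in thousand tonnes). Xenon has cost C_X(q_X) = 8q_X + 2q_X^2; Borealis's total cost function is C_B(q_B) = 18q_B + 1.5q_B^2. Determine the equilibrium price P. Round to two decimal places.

41.46

Xenon's profit: π_X = (62 - 2Q)q_X - (8q_X + 2q_X²). Setting ∂π_X/∂q_X = 0: 54 - 8q_X - 2(q_B) = 0.
Borealis's first-order condition: 44 - 7q_B - 2(q_X) = 0.
Best responses: q_X = (54 - 2q_B)/8, q_B = (44 - 2q_X)/7.
Substituting one into the other gives q_X = 145/26 and q_B = 61/13.
Total output Q = 267/26, so price P = 62 - 2·(267/26) = 539/13.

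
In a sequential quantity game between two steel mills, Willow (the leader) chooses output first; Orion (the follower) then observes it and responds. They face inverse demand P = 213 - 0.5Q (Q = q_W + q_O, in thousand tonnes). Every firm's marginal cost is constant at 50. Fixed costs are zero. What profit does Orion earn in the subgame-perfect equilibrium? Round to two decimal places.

The follower Orion best-responds to any q_W: π_O = (213 - 0.5Q)q_O - 50q_O.
Setting the follower's marginal profit to zero, 163 - (1/2)q_W - q_O = 0, i.e. q_O = (163 - (1/2)q_W).
The leader anticipates this reaction. Substituting into P = 213 - 0.5Q gives P = 263/2 - (1/4)q_W, so π_W = (263/2 - (1/4)q_W)q_W - 50q_W.
Maximising: ∂π_W/∂q_W = 163/2 - (1/2)q_W = 0, giving q_W = 163.
Then q_O = (163 - (1/2)·163) = 163/2.
Price P = 213 - (1/2)·(489/2) = 363/4.
Orion's profit: (363/4 - 50)·(163/2) = 3321.1250.

3321.13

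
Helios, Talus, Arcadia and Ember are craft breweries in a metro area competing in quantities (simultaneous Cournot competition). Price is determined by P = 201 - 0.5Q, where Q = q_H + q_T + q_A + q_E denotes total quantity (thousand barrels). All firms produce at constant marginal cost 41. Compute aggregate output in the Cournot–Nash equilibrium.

A representative firm's profit is π_i = q_i(201 - 0.5Q) - 41q_i.
Setting ∂π_i/∂q_i = 0 with rivals' quantities fixed: 160 - q_i - (1/2)·Σ_{j≠i} q_j = 0.
By symmetry each firm produces the same amount; substituting Σ_{j≠i} q_j = 3q_i yields q_i = 160/(5/2) = 64.
Total output Q = 64 + 64 + 64 + 64 = 256.

256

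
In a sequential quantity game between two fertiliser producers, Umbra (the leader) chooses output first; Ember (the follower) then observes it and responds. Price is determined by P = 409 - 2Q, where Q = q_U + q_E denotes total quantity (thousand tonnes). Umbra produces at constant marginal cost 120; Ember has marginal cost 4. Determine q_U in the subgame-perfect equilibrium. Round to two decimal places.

The follower Ember best-responds to any q_U: π_E = (409 - 2Q)q_E - 4q_E.
∂π_E/∂q_E = 405 - 2q_U - 4q_E = 0 gives the reaction function q_E = (405 - 2q_U)/4.
The leader anticipates this reaction. Substituting into P = 409 - 2Q gives P = 413/2 - q_U, so π_U = (413/2 - q_U)q_U - 120q_U.
Leader FOC: 173/2 - 2q_U = 0, so q_U = 173/4.
Then q_E = (405 - 2·(173/4))/4 = 637/8.

43.25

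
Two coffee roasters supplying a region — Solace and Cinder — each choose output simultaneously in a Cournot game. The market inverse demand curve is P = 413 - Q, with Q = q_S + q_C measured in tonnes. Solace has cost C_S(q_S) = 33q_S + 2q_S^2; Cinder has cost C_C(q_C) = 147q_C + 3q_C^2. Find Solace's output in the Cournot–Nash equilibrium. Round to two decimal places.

59.02

Solace's profit: π_S = (413 - Q)q_S - (33q_S + 2q_S²). Setting ∂π_S/∂q_S = 0: 380 - 6q_S - (q_C) = 0.
Cinder's first-order condition: 266 - 8q_C - (q_S) = 0.
Rearranging gives the reaction functions q_S = (380 - q_C)/6 and q_C = (266 - q_S)/8.
Solving the pair: q_S = 59.0213, q_C = 1216/47.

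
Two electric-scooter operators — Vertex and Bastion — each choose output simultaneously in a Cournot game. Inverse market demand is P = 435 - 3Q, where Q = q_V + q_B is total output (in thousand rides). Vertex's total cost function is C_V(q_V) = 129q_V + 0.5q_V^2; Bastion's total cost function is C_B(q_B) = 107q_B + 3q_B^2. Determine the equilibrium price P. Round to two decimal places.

272.36

Vertex's profit: π_V = (435 - 3Q)q_V - (129q_V + (1/2)q_V²). Setting ∂π_V/∂q_V = 0: 306 - 7q_V - 3(q_B) = 0.
Bastion's profit: π_B = (435 - 3Q)q_B - (107q_B + 3q_B²). Setting ∂π_B/∂q_B = 0: 328 - 12q_B - 3(q_V) = 0.
Best responses: q_V = (306 - 3q_B)/7, q_B = (328 - 3q_V)/12.
Substituting one into the other gives q_V = 896/25 and q_B = 1378/75.
Total output Q = 54.2133, so price P = 435 - 3·54.2133 = 272.3600.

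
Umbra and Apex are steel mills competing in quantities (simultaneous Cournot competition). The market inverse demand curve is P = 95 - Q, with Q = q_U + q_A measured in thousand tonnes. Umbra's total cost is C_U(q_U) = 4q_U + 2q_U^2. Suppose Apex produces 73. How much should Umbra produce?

3

With the rival's output fixed at 73, Umbra's profit is π_U = (95 - 73 - q_U)q_U - (4q_U + 2q_U²) = (22 - q_U)q_U - (4q_U + 2q_U²).
∂π_U/∂q_U = 18 - 6q_U = 0, so q_U = 3.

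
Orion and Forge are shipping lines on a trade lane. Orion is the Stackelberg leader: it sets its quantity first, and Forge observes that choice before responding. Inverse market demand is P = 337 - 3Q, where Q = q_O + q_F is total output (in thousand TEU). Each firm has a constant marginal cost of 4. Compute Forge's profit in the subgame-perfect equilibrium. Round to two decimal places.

2310.19

The follower Forge best-responds to any q_O: π_F = (337 - 3Q)q_F - 4q_F.
Setting the follower's marginal profit to zero, 333 - 3q_O - 6q_F = 0, i.e. q_F = (333 - 3q_O)/6.
Orion substitutes q_F(q_O) into its own profit: π_O = q_O(337 - 3q_O - (333 - 3q_O)/2) - 4q_O = (341/2 - (3/2)q_O)q_O - 4q_O.
Leader FOC: 333/2 - 3q_O = 0, so q_O = 111/2.
Then q_F = (333 - 3·(111/2))/6 = 111/4.
Price P = 337 - 3·(333/4) = 349/4.
Forge's profit: (349/4 - 4)·(111/4) = 2310.1875.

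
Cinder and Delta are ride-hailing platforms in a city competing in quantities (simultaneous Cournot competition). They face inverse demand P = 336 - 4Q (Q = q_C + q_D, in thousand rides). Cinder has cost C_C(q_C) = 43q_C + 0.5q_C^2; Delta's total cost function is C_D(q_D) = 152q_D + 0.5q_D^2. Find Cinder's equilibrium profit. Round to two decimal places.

3849.02

Cinder's profit: π_C = (336 - 4Q)q_C - (43q_C + (1/2)q_C²). Setting ∂π_C/∂q_C = 0: 293 - 9q_C - 4(q_D) = 0.
Delta's profit: π_D = (336 - 4Q)q_D - (152q_D + (1/2)q_D²). Setting ∂π_D/∂q_D = 0: 184 - 9q_D - 4(q_C) = 0.
Best responses: q_C = (293 - 4q_D)/9, q_D = (184 - 4q_C)/9.
Substituting one into the other gives q_C = 1901/65 and q_D = 484/65.
Price P = 336 - 4·(477/13) = 189.2308.
Cinder's profit: 189.2308·(1901/65) - 43·(1901/65) - (1/2)(1901/65)² = 3849.0188.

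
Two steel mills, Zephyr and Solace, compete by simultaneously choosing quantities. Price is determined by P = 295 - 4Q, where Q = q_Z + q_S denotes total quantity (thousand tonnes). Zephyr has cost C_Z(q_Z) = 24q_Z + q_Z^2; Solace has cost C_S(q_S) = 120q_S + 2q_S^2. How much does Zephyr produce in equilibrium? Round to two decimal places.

24.54

Zephyr's profit: π_Z = (295 - 4Q)q_Z - (24q_Z + q_Z²). Setting ∂π_Z/∂q_Z = 0: 271 - 10q_Z - 4(q_S) = 0.
Solace's profit: π_S = (295 - 4Q)q_S - (120q_S + 2q_S²). Setting ∂π_S/∂q_S = 0: 175 - 12q_S - 4(q_Z) = 0.
Rearranging gives the reaction functions q_Z = (271 - 4q_S)/10 and q_S = (175 - 4q_Z)/12.
Solving the pair: q_Z = 319/13, q_S = 333/52.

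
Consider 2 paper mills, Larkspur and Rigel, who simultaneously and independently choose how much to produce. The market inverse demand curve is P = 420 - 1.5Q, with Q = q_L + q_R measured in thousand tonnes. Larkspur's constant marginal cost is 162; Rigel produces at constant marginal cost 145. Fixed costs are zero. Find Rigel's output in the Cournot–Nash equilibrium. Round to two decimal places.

64.89

Larkspur's profit: π_L = (420 - 1.5Q)q_L - (162q_L). Setting ∂π_L/∂q_L = 0: 258 - 3q_L - (3/2)(q_R) = 0.
Rigel's first-order condition: 275 - 3q_R - (3/2)(q_L) = 0.
Rearranging gives the reaction functions q_L = (258 - (3/2)q_R)/3 and q_R = (275 - (3/2)q_L)/3.
Solving the pair: q_L = 482/9, q_R = 584/9.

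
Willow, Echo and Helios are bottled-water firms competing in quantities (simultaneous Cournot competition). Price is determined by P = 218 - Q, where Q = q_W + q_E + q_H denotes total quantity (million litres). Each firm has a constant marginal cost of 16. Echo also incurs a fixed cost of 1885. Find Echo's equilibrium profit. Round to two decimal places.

665.25

Each firm earns π_i = (218 - Q)q_i - 16q_i.
First-order condition (treating rivals' output as given): 202 - 2q_i - Σ_{j≠i} q_j = 0.
With identical firms every q_j equals q_i, so Σ_{j≠i} q_j = 2q_i and 202 = 4q_i, giving q_i = 101/2.
Price P = 218 - 303/2 = 133/2.
Echo's profit: (133/2 - 16)·(101/2) - 1885 = 665.2500.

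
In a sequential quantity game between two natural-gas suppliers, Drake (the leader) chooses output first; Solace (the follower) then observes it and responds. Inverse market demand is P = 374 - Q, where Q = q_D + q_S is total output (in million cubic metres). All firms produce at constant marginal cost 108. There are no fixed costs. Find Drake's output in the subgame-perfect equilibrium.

133

The follower Solace best-responds to any q_D: π_S = (374 - Q)q_S - 108q_S.
Setting the follower's marginal profit to zero, 266 - q_D - 2q_S = 0, i.e. q_S = (266 - q_D)/2.
The leader anticipates this reaction. Substituting into P = 374 - Q gives P = 241 - (1/2)q_D, so π_D = (241 - (1/2)q_D)q_D - 108q_D.
The leader's first-order condition 133 - q_D = 0 yields q_D = 133.
Then q_S = (266 - 133)/2 = 133/2.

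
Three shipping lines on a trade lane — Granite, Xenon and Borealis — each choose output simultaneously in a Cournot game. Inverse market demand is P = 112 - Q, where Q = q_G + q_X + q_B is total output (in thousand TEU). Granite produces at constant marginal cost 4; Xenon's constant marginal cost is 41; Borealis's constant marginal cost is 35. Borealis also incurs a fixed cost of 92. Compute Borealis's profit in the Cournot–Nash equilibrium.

77

Granite's profit: π_G = (112 - Q)q_G - (4q_G). Setting ∂π_G/∂q_G = 0: 108 - 2q_G - (q_X + q_B) = 0.
Xenon's first-order condition: 71 - 2q_X - (q_G + q_B) = 0.
Borealis's first-order condition: 77 - 2q_B - (q_G + q_X) = 0.
Adding the 3 first-order conditions: 256 − 4Q = 0, so Q = 64.
Back-substituting: q_G = (108 − 64) = 44, q_X = (71 − 64) = 7, q_B = (77 − 64) = 13.
Price P = 112 - 64 = 48.
Borealis's profit: (48 - 35)·13 - 92 = 77.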